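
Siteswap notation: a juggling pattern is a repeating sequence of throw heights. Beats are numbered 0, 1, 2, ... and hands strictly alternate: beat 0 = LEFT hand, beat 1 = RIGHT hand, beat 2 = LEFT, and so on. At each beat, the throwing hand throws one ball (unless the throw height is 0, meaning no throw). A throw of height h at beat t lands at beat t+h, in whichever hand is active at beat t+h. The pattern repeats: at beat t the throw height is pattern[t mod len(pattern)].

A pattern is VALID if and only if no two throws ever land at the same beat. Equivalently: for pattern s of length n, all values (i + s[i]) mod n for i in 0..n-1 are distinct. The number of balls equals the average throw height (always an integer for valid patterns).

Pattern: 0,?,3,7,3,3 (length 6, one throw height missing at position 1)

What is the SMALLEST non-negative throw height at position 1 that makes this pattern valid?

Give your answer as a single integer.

Answer: 2

Derivation:
i=0: (0 + 0) mod 6 = 0
i=1: s[i]=? (unknown)
i=2: (2 + 3) mod 6 = 5
i=3: (3 + 7) mod 6 = 4
i=4: (4 + 3) mod 6 = 1
i=5: (5 + 3) mod 6 = 2
Known residues: [0, 1, 2, 4, 5]; need a permutation of 0..5, so missing residue r = 3
Need (1 + s) mod 6 = 3; smallest s = (3 - 1) mod 6 = 2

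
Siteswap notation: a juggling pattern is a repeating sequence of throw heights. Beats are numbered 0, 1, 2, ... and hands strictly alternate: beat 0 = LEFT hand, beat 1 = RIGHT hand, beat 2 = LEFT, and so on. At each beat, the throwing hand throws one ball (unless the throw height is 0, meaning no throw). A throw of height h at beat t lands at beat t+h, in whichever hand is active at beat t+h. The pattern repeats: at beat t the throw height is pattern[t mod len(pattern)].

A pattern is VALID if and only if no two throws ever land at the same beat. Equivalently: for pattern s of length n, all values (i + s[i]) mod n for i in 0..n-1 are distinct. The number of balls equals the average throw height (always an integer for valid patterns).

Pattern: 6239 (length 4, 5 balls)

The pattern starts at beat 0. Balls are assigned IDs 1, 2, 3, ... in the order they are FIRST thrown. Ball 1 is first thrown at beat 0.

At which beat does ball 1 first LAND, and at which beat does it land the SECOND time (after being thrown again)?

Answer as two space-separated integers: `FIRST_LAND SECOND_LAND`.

Answer: 6 9

Derivation:
Beat 0 (L): throw ball1 h=6 -> lands@6:L; in-air after throw: [b1@6:L]
Beat 1 (R): throw ball2 h=2 -> lands@3:R; in-air after throw: [b2@3:R b1@6:L]
Beat 2 (L): throw ball3 h=3 -> lands@5:R; in-air after throw: [b2@3:R b3@5:R b1@6:L]
Beat 3 (R): throw ball2 h=9 -> lands@12:L; in-air after throw: [b3@5:R b1@6:L b2@12:L]
Beat 4 (L): throw ball4 h=6 -> lands@10:L; in-air after throw: [b3@5:R b1@6:L b4@10:L b2@12:L]
Beat 5 (R): throw ball3 h=2 -> lands@7:R; in-air after throw: [b1@6:L b3@7:R b4@10:L b2@12:L]
Beat 6 (L): throw ball1 h=3 -> lands@9:R; in-air after throw: [b3@7:R b1@9:R b4@10:L b2@12:L]
Beat 7 (R): throw ball3 h=9 -> lands@16:L; in-air after throw: [b1@9:R b4@10:L b2@12:L b3@16:L]
Beat 8 (L): throw ball5 h=6 -> lands@14:L; in-air after throw: [b1@9:R b4@10:L b2@12:L b5@14:L b3@16:L]
Beat 9 (R): throw ball1 h=2 -> lands@11:R; in-air after throw: [b4@10:L b1@11:R b2@12:L b5@14:L b3@16:L]
Ball 1: thrown@0 h=6 -> first land @6; rethrown@6 h=3 -> second land @9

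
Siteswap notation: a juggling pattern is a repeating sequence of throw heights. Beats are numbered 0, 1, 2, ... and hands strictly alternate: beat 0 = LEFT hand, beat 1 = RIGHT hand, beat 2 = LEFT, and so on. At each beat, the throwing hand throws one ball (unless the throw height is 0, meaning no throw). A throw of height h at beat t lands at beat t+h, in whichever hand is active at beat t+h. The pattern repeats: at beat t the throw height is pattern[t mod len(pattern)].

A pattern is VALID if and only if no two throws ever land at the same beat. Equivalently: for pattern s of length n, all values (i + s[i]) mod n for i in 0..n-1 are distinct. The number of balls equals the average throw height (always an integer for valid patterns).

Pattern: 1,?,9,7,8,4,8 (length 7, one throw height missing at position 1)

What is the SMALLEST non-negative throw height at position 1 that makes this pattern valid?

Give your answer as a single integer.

i=0: (0 + 1) mod 7 = 1
i=1: s[i]=? (unknown)
i=2: (2 + 9) mod 7 = 4
i=3: (3 + 7) mod 7 = 3
i=4: (4 + 8) mod 7 = 5
i=5: (5 + 4) mod 7 = 2
i=6: (6 + 8) mod 7 = 0
Known residues: [0, 1, 2, 3, 4, 5]; need a permutation of 0..6, so missing residue r = 6
Need (1 + s) mod 7 = 6; smallest s = (6 - 1) mod 7 = 5

Answer: 5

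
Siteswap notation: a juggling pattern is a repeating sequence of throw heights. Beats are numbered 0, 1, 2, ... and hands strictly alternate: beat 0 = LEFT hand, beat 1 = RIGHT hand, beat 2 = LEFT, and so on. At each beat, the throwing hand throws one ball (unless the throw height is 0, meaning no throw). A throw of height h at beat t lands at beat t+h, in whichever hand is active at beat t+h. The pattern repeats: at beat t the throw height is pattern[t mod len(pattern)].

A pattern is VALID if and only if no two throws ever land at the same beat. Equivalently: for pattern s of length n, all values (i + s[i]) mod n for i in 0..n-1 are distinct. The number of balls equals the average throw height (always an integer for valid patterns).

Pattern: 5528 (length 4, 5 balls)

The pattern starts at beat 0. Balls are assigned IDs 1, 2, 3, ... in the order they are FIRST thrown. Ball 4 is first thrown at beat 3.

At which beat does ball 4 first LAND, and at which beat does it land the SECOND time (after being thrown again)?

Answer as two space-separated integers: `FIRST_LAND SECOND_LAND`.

Answer: 11 19

Derivation:
Beat 0 (L): throw ball1 h=5 -> lands@5:R; in-air after throw: [b1@5:R]
Beat 1 (R): throw ball2 h=5 -> lands@6:L; in-air after throw: [b1@5:R b2@6:L]
Beat 2 (L): throw ball3 h=2 -> lands@4:L; in-air after throw: [b3@4:L b1@5:R b2@6:L]
Beat 3 (R): throw ball4 h=8 -> lands@11:R; in-air after throw: [b3@4:L b1@5:R b2@6:L b4@11:R]
Beat 4 (L): throw ball3 h=5 -> lands@9:R; in-air after throw: [b1@5:R b2@6:L b3@9:R b4@11:R]
Beat 5 (R): throw ball1 h=5 -> lands@10:L; in-air after throw: [b2@6:L b3@9:R b1@10:L b4@11:R]
Beat 6 (L): throw ball2 h=2 -> lands@8:L; in-air after throw: [b2@8:L b3@9:R b1@10:L b4@11:R]
Beat 7 (R): throw ball5 h=8 -> lands@15:R; in-air after throw: [b2@8:L b3@9:R b1@10:L b4@11:R b5@15:R]
Beat 8 (L): throw ball2 h=5 -> lands@13:R; in-air after throw: [b3@9:R b1@10:L b4@11:R b2@13:R b5@15:R]
Beat 9 (R): throw ball3 h=5 -> lands@14:L; in-air after throw: [b1@10:L b4@11:R b2@13:R b3@14:L b5@15:R]
Beat 10 (L): throw ball1 h=2 -> lands@12:L; in-air after throw: [b4@11:R b1@12:L b2@13:R b3@14:L b5@15:R]
Beat 11 (R): throw ball4 h=8 -> lands@19:R; in-air after throw: [b1@12:L b2@13:R b3@14:L b5@15:R b4@19:R]
Beat 12 (L): throw ball1 h=5 -> lands@17:R; in-air after throw: [b2@13:R b3@14:L b5@15:R b1@17:R b4@19:R]
Beat 13 (R): throw ball2 h=5 -> lands@18:L; in-air after throw: [b3@14:L b5@15:R b1@17:R b2@18:L b4@19:R]
Ball 4: thrown@3 h=8 -> first land @11; rethrown@11 h=8 -> second land @19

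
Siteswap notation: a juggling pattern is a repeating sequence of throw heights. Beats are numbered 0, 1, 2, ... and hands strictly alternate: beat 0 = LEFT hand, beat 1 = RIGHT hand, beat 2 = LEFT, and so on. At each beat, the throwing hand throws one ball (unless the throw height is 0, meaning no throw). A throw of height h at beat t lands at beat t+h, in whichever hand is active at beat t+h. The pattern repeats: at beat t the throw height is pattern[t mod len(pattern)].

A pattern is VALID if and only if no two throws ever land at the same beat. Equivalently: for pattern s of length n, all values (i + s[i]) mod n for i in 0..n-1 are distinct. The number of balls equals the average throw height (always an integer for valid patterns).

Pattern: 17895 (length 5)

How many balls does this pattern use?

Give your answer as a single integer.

Pattern = [1, 7, 8, 9, 5], length n = 5
  position 0: throw height = 1, running sum = 1
  position 1: throw height = 7, running sum = 8
  position 2: throw height = 8, running sum = 16
  position 3: throw height = 9, running sum = 25
  position 4: throw height = 5, running sum = 30
Total sum = 30; balls = sum / n = 30 / 5 = 6

Answer: 6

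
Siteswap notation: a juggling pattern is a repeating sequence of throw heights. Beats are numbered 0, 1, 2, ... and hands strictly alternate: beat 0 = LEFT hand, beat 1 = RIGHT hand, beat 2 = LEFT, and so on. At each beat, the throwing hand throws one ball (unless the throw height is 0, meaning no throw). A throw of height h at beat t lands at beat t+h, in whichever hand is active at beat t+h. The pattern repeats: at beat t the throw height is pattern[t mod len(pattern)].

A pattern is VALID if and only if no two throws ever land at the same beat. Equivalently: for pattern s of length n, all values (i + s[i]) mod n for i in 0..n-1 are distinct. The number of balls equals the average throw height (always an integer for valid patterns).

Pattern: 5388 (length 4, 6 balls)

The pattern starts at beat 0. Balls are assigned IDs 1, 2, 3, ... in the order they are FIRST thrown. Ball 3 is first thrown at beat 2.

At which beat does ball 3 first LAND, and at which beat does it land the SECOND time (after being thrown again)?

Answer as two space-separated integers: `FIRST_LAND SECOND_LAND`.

Beat 0 (L): throw ball1 h=5 -> lands@5:R; in-air after throw: [b1@5:R]
Beat 1 (R): throw ball2 h=3 -> lands@4:L; in-air after throw: [b2@4:L b1@5:R]
Beat 2 (L): throw ball3 h=8 -> lands@10:L; in-air after throw: [b2@4:L b1@5:R b3@10:L]
Beat 3 (R): throw ball4 h=8 -> lands@11:R; in-air after throw: [b2@4:L b1@5:R b3@10:L b4@11:R]
Beat 4 (L): throw ball2 h=5 -> lands@9:R; in-air after throw: [b1@5:R b2@9:R b3@10:L b4@11:R]
Beat 5 (R): throw ball1 h=3 -> lands@8:L; in-air after throw: [b1@8:L b2@9:R b3@10:L b4@11:R]
Beat 6 (L): throw ball5 h=8 -> lands@14:L; in-air after throw: [b1@8:L b2@9:R b3@10:L b4@11:R b5@14:L]
Beat 7 (R): throw ball6 h=8 -> lands@15:R; in-air after throw: [b1@8:L b2@9:R b3@10:L b4@11:R b5@14:L b6@15:R]
Beat 8 (L): throw ball1 h=5 -> lands@13:R; in-air after throw: [b2@9:R b3@10:L b4@11:R b1@13:R b5@14:L b6@15:R]
Beat 9 (R): throw ball2 h=3 -> lands@12:L; in-air after throw: [b3@10:L b4@11:R b2@12:L b1@13:R b5@14:L b6@15:R]
Beat 10 (L): throw ball3 h=8 -> lands@18:L; in-air after throw: [b4@11:R b2@12:L b1@13:R b5@14:L b6@15:R b3@18:L]
Beat 11 (R): throw ball4 h=8 -> lands@19:R; in-air after throw: [b2@12:L b1@13:R b5@14:L b6@15:R b3@18:L b4@19:R]
Ball 3: thrown@2 h=8 -> first land @10; rethrown@10 h=8 -> second land @18

Answer: 10 18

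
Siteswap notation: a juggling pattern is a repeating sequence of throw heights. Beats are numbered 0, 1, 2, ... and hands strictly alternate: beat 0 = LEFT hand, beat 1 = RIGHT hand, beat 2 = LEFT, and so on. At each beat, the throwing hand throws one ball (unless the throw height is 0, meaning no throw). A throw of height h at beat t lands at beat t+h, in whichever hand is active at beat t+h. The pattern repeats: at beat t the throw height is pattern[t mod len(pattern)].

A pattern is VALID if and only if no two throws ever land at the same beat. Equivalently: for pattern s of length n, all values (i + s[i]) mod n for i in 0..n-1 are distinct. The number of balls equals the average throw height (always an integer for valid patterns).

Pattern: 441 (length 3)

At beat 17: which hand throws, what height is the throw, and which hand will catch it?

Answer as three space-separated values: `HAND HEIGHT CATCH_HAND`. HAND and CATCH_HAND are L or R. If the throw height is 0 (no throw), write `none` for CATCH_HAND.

Beat 17: 17 mod 2 = 1, so hand = R
Throw height = pattern[17 mod 3] = pattern[2] = 1
Lands at beat 17+1=18, 18 mod 2 = 0, so catch hand = L

Answer: R 1 L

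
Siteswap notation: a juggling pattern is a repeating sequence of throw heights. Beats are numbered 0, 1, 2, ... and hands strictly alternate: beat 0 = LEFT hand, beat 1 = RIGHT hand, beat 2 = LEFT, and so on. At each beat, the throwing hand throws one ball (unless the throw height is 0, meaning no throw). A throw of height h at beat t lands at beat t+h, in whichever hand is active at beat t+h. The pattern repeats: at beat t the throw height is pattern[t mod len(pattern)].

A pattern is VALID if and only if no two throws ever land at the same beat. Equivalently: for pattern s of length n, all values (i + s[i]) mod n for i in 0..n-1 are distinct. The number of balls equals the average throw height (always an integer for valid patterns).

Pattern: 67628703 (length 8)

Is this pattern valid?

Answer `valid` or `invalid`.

Answer: invalid

Derivation:
i=0: (i + s[i]) mod n = (0 + 6) mod 8 = 6
i=1: (i + s[i]) mod n = (1 + 7) mod 8 = 0
i=2: (i + s[i]) mod n = (2 + 6) mod 8 = 0
i=3: (i + s[i]) mod n = (3 + 2) mod 8 = 5
i=4: (i + s[i]) mod n = (4 + 8) mod 8 = 4
i=5: (i + s[i]) mod n = (5 + 7) mod 8 = 4
i=6: (i + s[i]) mod n = (6 + 0) mod 8 = 6
i=7: (i + s[i]) mod n = (7 + 3) mod 8 = 2
Residues: [6, 0, 0, 5, 4, 4, 6, 2], distinct: False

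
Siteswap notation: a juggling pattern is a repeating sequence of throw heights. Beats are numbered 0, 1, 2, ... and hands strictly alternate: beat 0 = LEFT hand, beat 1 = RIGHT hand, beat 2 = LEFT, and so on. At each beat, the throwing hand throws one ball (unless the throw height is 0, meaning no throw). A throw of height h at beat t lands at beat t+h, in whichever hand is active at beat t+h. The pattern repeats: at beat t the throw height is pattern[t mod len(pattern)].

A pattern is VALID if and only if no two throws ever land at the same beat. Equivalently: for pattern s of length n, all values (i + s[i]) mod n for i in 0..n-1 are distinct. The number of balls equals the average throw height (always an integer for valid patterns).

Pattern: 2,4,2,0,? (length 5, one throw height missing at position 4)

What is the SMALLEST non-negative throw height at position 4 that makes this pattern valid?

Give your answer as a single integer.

i=0: (0 + 2) mod 5 = 2
i=1: (1 + 4) mod 5 = 0
i=2: (2 + 2) mod 5 = 4
i=3: (3 + 0) mod 5 = 3
i=4: s[i]=? (unknown)
Known residues: [0, 2, 3, 4]; need a permutation of 0..4, so missing residue r = 1
Need (4 + s) mod 5 = 1; smallest s = (1 - 4) mod 5 = 2

Answer: 2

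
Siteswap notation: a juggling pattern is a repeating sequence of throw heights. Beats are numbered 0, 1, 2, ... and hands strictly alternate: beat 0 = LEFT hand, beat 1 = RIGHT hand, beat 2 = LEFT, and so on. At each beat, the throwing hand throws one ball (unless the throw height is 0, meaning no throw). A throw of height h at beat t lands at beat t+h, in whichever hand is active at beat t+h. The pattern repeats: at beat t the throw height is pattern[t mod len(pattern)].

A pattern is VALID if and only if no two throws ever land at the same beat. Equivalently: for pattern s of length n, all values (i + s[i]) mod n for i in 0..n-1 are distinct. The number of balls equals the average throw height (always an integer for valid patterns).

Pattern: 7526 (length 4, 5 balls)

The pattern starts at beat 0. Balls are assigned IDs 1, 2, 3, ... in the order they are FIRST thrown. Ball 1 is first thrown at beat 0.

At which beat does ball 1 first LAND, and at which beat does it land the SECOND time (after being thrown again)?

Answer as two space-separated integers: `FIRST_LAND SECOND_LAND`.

Answer: 7 13

Derivation:
Beat 0 (L): throw ball1 h=7 -> lands@7:R; in-air after throw: [b1@7:R]
Beat 1 (R): throw ball2 h=5 -> lands@6:L; in-air after throw: [b2@6:L b1@7:R]
Beat 2 (L): throw ball3 h=2 -> lands@4:L; in-air after throw: [b3@4:L b2@6:L b1@7:R]
Beat 3 (R): throw ball4 h=6 -> lands@9:R; in-air after throw: [b3@4:L b2@6:L b1@7:R b4@9:R]
Beat 4 (L): throw ball3 h=7 -> lands@11:R; in-air after throw: [b2@6:L b1@7:R b4@9:R b3@11:R]
Beat 5 (R): throw ball5 h=5 -> lands@10:L; in-air after throw: [b2@6:L b1@7:R b4@9:R b5@10:L b3@11:R]
Beat 6 (L): throw ball2 h=2 -> lands@8:L; in-air after throw: [b1@7:R b2@8:L b4@9:R b5@10:L b3@11:R]
Beat 7 (R): throw ball1 h=6 -> lands@13:R; in-air after throw: [b2@8:L b4@9:R b5@10:L b3@11:R b1@13:R]
Beat 8 (L): throw ball2 h=7 -> lands@15:R; in-air after throw: [b4@9:R b5@10:L b3@11:R b1@13:R b2@15:R]
Beat 9 (R): throw ball4 h=5 -> lands@14:L; in-air after throw: [b5@10:L b3@11:R b1@13:R b4@14:L b2@15:R]
Beat 10 (L): throw ball5 h=2 -> lands@12:L; in-air after throw: [b3@11:R b5@12:L b1@13:R b4@14:L b2@15:R]
Beat 11 (R): throw ball3 h=6 -> lands@17:R; in-air after throw: [b5@12:L b1@13:R b4@14:L b2@15:R b3@17:R]
Beat 12 (L): throw ball5 h=7 -> lands@19:R; in-air after throw: [b1@13:R b4@14:L b2@15:R b3@17:R b5@19:R]
Beat 13 (R): throw ball1 h=5 -> lands@18:L; in-air after throw: [b4@14:L b2@15:R b3@17:R b1@18:L b5@19:R]
Ball 1: thrown@0 h=7 -> first land @7; rethrown@7 h=6 -> second land @13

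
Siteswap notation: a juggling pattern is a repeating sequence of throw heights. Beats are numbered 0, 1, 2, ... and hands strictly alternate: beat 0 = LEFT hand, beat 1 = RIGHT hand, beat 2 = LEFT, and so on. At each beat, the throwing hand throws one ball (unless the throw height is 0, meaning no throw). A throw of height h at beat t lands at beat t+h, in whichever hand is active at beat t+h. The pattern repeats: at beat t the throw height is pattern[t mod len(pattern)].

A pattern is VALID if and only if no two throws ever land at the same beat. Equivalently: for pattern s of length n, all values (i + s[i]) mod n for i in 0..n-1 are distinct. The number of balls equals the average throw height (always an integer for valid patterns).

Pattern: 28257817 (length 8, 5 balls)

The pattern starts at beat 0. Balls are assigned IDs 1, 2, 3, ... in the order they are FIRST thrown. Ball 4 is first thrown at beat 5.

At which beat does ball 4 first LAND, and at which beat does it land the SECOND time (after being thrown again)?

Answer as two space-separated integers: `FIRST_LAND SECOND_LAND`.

Beat 0 (L): throw ball1 h=2 -> lands@2:L; in-air after throw: [b1@2:L]
Beat 1 (R): throw ball2 h=8 -> lands@9:R; in-air after throw: [b1@2:L b2@9:R]
Beat 2 (L): throw ball1 h=2 -> lands@4:L; in-air after throw: [b1@4:L b2@9:R]
Beat 3 (R): throw ball3 h=5 -> lands@8:L; in-air after throw: [b1@4:L b3@8:L b2@9:R]
Beat 4 (L): throw ball1 h=7 -> lands@11:R; in-air after throw: [b3@8:L b2@9:R b1@11:R]
Beat 5 (R): throw ball4 h=8 -> lands@13:R; in-air after throw: [b3@8:L b2@9:R b1@11:R b4@13:R]
Beat 6 (L): throw ball5 h=1 -> lands@7:R; in-air after throw: [b5@7:R b3@8:L b2@9:R b1@11:R b4@13:R]
Beat 7 (R): throw ball5 h=7 -> lands@14:L; in-air after throw: [b3@8:L b2@9:R b1@11:R b4@13:R b5@14:L]
Beat 8 (L): throw ball3 h=2 -> lands@10:L; in-air after throw: [b2@9:R b3@10:L b1@11:R b4@13:R b5@14:L]
Beat 9 (R): throw ball2 h=8 -> lands@17:R; in-air after throw: [b3@10:L b1@11:R b4@13:R b5@14:L b2@17:R]
Beat 10 (L): throw ball3 h=2 -> lands@12:L; in-air after throw: [b1@11:R b3@12:L b4@13:R b5@14:L b2@17:R]
Beat 11 (R): throw ball1 h=5 -> lands@16:L; in-air after throw: [b3@12:L b4@13:R b5@14:L b1@16:L b2@17:R]
Beat 12 (L): throw ball3 h=7 -> lands@19:R; in-air after throw: [b4@13:R b5@14:L b1@16:L b2@17:R b3@19:R]
Beat 13 (R): throw ball4 h=8 -> lands@21:R; in-air after throw: [b5@14:L b1@16:L b2@17:R b3@19:R b4@21:R]
Beat 14 (L): throw ball5 h=1 -> lands@15:R; in-air after throw: [b5@15:R b1@16:L b2@17:R b3@19:R b4@21:R]
Beat 15 (R): throw ball5 h=7 -> lands@22:L; in-air after throw: [b1@16:L b2@17:R b3@19:R b4@21:R b5@22:L]
Beat 16 (L): throw ball1 h=2 -> lands@18:L; in-air after throw: [b2@17:R b1@18:L b3@19:R b4@21:R b5@22:L]
Beat 17 (R): throw ball2 h=8 -> lands@25:R; in-air after throw: [b1@18:L b3@19:R b4@21:R b5@22:L b2@25:R]
Beat 18 (L): throw ball1 h=2 -> lands@20:L; in-air after throw: [b3@19:R b1@20:L b4@21:R b5@22:L b2@25:R]
Beat 19 (R): throw ball3 h=5 -> lands@24:L; in-air after throw: [b1@20:L b4@21:R b5@22:L b3@24:L b2@25:R]
Beat 20 (L): throw ball1 h=7 -> lands@27:R; in-air after throw: [b4@21:R b5@22:L b3@24:L b2@25:R b1@27:R]
Beat 21 (R): throw ball4 h=8 -> lands@29:R; in-air after throw: [b5@22:L b3@24:L b2@25:R b1@27:R b4@29:R]
Ball 4: thrown@5 h=8 -> first land @13; rethrown@13 h=8 -> second land @21

Answer: 13 21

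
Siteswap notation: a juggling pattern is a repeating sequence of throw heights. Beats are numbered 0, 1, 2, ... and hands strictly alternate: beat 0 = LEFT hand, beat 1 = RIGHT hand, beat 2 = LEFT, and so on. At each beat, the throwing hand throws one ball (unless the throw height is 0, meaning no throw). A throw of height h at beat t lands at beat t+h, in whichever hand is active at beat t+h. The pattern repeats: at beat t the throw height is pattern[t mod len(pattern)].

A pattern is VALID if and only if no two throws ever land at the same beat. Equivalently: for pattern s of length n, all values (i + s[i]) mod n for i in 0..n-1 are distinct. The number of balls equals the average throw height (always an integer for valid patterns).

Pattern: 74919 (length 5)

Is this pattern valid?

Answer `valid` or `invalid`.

Answer: valid

Derivation:
i=0: (i + s[i]) mod n = (0 + 7) mod 5 = 2
i=1: (i + s[i]) mod n = (1 + 4) mod 5 = 0
i=2: (i + s[i]) mod n = (2 + 9) mod 5 = 1
i=3: (i + s[i]) mod n = (3 + 1) mod 5 = 4
i=4: (i + s[i]) mod n = (4 + 9) mod 5 = 3
Residues: [2, 0, 1, 4, 3], distinct: True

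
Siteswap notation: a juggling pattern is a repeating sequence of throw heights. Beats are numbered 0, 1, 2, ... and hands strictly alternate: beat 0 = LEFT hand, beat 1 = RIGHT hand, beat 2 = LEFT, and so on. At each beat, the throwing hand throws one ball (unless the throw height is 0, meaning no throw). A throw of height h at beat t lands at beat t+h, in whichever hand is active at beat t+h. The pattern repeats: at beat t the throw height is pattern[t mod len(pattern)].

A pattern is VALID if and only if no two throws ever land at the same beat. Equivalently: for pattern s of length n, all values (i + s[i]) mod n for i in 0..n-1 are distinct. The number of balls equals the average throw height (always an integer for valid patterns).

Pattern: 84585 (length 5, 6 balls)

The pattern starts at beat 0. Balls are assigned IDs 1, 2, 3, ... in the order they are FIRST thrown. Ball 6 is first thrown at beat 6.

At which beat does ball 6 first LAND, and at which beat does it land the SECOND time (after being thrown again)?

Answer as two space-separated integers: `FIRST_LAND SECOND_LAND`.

Answer: 10 18

Derivation:
Beat 0 (L): throw ball1 h=8 -> lands@8:L; in-air after throw: [b1@8:L]
Beat 1 (R): throw ball2 h=4 -> lands@5:R; in-air after throw: [b2@5:R b1@8:L]
Beat 2 (L): throw ball3 h=5 -> lands@7:R; in-air after throw: [b2@5:R b3@7:R b1@8:L]
Beat 3 (R): throw ball4 h=8 -> lands@11:R; in-air after throw: [b2@5:R b3@7:R b1@8:L b4@11:R]
Beat 4 (L): throw ball5 h=5 -> lands@9:R; in-air after throw: [b2@5:R b3@7:R b1@8:L b5@9:R b4@11:R]
Beat 5 (R): throw ball2 h=8 -> lands@13:R; in-air after throw: [b3@7:R b1@8:L b5@9:R b4@11:R b2@13:R]
Beat 6 (L): throw ball6 h=4 -> lands@10:L; in-air after throw: [b3@7:R b1@8:L b5@9:R b6@10:L b4@11:R b2@13:R]
Beat 7 (R): throw ball3 h=5 -> lands@12:L; in-air after throw: [b1@8:L b5@9:R b6@10:L b4@11:R b3@12:L b2@13:R]
Beat 8 (L): throw ball1 h=8 -> lands@16:L; in-air after throw: [b5@9:R b6@10:L b4@11:R b3@12:L b2@13:R b1@16:L]
Beat 9 (R): throw ball5 h=5 -> lands@14:L; in-air after throw: [b6@10:L b4@11:R b3@12:L b2@13:R b5@14:L b1@16:L]
Beat 10 (L): throw ball6 h=8 -> lands@18:L; in-air after throw: [b4@11:R b3@12:L b2@13:R b5@14:L b1@16:L b6@18:L]
Beat 11 (R): throw ball4 h=4 -> lands@15:R; in-air after throw: [b3@12:L b2@13:R b5@14:L b4@15:R b1@16:L b6@18:L]
Beat 12 (L): throw ball3 h=5 -> lands@17:R; in-air after throw: [b2@13:R b5@14:L b4@15:R b1@16:L b3@17:R b6@18:L]
Beat 13 (R): throw ball2 h=8 -> lands@21:R; in-air after throw: [b5@14:L b4@15:R b1@16:L b3@17:R b6@18:L b2@21:R]
Beat 14 (L): throw ball5 h=5 -> lands@19:R; in-air after throw: [b4@15:R b1@16:L b3@17:R b6@18:L b5@19:R b2@21:R]
Beat 15 (R): throw ball4 h=8 -> lands@23:R; in-air after throw: [b1@16:L b3@17:R b6@18:L b5@19:R b2@21:R b4@23:R]
Beat 16 (L): throw ball1 h=4 -> lands@20:L; in-air after throw: [b3@17:R b6@18:L b5@19:R b1@20:L b2@21:R b4@23:R]
Beat 17 (R): throw ball3 h=5 -> lands@22:L; in-air after throw: [b6@18:L b5@19:R b1@20:L b2@21:R b3@22:L b4@23:R]
Beat 18 (L): throw ball6 h=8 -> lands@26:L; in-air after throw: [b5@19:R b1@20:L b2@21:R b3@22:L b4@23:R b6@26:L]
Ball 6: thrown@6 h=4 -> first land @10; rethrown@10 h=8 -> second land @18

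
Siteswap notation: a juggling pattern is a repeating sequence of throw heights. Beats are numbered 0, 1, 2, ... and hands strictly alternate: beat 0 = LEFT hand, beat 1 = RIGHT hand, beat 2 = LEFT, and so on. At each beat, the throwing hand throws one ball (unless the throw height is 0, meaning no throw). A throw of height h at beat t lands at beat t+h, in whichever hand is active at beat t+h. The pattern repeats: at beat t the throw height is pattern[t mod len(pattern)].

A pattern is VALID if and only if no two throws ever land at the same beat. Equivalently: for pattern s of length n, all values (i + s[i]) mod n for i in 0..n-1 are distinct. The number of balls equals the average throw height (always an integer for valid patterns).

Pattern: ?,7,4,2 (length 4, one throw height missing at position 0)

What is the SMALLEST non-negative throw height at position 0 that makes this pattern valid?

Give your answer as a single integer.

i=0: s[i]=? (unknown)
i=1: (1 + 7) mod 4 = 0
i=2: (2 + 4) mod 4 = 2
i=3: (3 + 2) mod 4 = 1
Known residues: [0, 1, 2]; need a permutation of 0..3, so missing residue r = 3
Need (0 + s) mod 4 = 3; smallest s = (3 - 0) mod 4 = 3

Answer: 3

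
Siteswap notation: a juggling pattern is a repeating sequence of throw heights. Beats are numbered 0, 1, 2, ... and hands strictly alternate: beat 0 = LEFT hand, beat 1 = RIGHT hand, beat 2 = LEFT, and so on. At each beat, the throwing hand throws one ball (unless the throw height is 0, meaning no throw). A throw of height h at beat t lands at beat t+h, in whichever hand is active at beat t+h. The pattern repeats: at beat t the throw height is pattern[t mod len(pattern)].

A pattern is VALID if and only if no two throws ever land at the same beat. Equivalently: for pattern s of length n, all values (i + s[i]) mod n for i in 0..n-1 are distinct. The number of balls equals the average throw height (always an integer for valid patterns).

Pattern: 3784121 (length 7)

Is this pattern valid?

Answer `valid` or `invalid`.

Answer: invalid

Derivation:
i=0: (i + s[i]) mod n = (0 + 3) mod 7 = 3
i=1: (i + s[i]) mod n = (1 + 7) mod 7 = 1
i=2: (i + s[i]) mod n = (2 + 8) mod 7 = 3
i=3: (i + s[i]) mod n = (3 + 4) mod 7 = 0
i=4: (i + s[i]) mod n = (4 + 1) mod 7 = 5
i=5: (i + s[i]) mod n = (5 + 2) mod 7 = 0
i=6: (i + s[i]) mod n = (6 + 1) mod 7 = 0
Residues: [3, 1, 3, 0, 5, 0, 0], distinct: False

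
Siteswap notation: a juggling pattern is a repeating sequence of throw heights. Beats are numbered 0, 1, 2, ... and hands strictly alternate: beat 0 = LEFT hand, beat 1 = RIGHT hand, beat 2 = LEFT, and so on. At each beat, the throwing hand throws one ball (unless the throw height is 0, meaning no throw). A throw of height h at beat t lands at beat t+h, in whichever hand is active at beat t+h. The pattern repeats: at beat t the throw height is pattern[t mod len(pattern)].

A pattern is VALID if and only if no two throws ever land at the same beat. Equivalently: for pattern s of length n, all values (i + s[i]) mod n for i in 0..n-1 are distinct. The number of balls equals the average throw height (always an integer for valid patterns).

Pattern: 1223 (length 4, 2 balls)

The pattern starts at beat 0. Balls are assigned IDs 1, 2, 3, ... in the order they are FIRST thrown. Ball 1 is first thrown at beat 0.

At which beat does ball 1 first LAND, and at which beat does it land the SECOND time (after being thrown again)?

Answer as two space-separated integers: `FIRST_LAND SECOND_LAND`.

Answer: 1 3

Derivation:
Beat 0 (L): throw ball1 h=1 -> lands@1:R; in-air after throw: [b1@1:R]
Beat 1 (R): throw ball1 h=2 -> lands@3:R; in-air after throw: [b1@3:R]
Beat 2 (L): throw ball2 h=2 -> lands@4:L; in-air after throw: [b1@3:R b2@4:L]
Beat 3 (R): throw ball1 h=3 -> lands@6:L; in-air after throw: [b2@4:L b1@6:L]
Ball 1: thrown@0 h=1 -> first land @1; rethrown@1 h=2 -> second land @3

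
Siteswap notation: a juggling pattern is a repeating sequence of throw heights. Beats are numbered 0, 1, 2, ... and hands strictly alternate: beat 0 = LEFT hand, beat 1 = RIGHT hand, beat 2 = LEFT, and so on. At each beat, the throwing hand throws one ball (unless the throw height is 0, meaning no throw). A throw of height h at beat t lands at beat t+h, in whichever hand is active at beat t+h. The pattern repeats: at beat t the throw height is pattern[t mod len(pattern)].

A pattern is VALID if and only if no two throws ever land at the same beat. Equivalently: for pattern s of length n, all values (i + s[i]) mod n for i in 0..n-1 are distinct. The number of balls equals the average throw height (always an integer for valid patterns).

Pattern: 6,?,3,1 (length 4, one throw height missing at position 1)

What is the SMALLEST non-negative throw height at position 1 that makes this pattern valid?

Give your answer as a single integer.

i=0: (0 + 6) mod 4 = 2
i=1: s[i]=? (unknown)
i=2: (2 + 3) mod 4 = 1
i=3: (3 + 1) mod 4 = 0
Known residues: [0, 1, 2]; need a permutation of 0..3, so missing residue r = 3
Need (1 + s) mod 4 = 3; smallest s = (3 - 1) mod 4 = 2

Answer: 2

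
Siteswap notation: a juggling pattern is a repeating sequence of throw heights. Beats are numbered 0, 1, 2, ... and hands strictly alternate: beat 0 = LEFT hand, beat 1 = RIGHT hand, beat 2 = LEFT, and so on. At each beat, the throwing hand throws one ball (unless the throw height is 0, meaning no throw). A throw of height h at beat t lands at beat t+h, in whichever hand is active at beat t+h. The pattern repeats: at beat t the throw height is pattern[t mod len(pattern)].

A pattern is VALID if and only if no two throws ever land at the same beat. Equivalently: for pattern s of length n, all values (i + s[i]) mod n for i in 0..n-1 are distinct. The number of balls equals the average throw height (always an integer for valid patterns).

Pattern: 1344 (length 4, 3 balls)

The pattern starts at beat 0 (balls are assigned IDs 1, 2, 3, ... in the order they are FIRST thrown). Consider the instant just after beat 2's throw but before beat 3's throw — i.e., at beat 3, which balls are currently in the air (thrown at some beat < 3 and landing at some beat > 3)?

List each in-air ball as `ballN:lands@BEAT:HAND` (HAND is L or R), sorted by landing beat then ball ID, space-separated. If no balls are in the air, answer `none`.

Answer: ball1:lands@4:L ball2:lands@6:L

Derivation:
Beat 0 (L): throw ball1 h=1 -> lands@1:R; in-air after throw: [b1@1:R]
Beat 1 (R): throw ball1 h=3 -> lands@4:L; in-air after throw: [b1@4:L]
Beat 2 (L): throw ball2 h=4 -> lands@6:L; in-air after throw: [b1@4:L b2@6:L]
Beat 3 (R): throw ball3 h=4 -> lands@7:R; in-air after throw: [b1@4:L b2@6:L b3@7:R]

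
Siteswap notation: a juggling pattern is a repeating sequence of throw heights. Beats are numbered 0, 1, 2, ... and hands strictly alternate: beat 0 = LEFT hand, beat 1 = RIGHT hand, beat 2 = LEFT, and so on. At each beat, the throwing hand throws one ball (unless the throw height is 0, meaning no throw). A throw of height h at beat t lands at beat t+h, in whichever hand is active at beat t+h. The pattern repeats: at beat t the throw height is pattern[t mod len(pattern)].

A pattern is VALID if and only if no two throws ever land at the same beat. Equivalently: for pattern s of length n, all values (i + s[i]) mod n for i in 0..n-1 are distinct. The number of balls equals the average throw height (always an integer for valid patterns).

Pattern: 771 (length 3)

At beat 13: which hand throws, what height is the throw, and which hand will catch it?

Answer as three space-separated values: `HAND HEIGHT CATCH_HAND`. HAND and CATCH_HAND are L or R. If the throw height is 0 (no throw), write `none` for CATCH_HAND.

Beat 13: 13 mod 2 = 1, so hand = R
Throw height = pattern[13 mod 3] = pattern[1] = 7
Lands at beat 13+7=20, 20 mod 2 = 0, so catch hand = L

Answer: R 7 L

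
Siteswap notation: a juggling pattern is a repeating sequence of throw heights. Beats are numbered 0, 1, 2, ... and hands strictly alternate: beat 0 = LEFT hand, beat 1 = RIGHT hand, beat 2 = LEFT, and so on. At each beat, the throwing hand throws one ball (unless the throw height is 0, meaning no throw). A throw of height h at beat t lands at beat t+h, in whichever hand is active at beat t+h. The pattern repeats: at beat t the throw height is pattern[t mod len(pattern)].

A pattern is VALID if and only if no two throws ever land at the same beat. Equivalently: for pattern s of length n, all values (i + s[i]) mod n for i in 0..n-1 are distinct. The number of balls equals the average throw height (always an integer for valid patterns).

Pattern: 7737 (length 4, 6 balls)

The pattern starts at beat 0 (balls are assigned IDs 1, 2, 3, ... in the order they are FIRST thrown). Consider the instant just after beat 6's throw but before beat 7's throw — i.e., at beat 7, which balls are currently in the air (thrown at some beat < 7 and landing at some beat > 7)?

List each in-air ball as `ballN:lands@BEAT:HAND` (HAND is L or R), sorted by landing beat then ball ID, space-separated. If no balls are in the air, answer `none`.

Answer: ball2:lands@8:L ball6:lands@9:R ball4:lands@10:L ball5:lands@11:R ball3:lands@12:L

Derivation:
Beat 0 (L): throw ball1 h=7 -> lands@7:R; in-air after throw: [b1@7:R]
Beat 1 (R): throw ball2 h=7 -> lands@8:L; in-air after throw: [b1@7:R b2@8:L]
Beat 2 (L): throw ball3 h=3 -> lands@5:R; in-air after throw: [b3@5:R b1@7:R b2@8:L]
Beat 3 (R): throw ball4 h=7 -> lands@10:L; in-air after throw: [b3@5:R b1@7:R b2@8:L b4@10:L]
Beat 4 (L): throw ball5 h=7 -> lands@11:R; in-air after throw: [b3@5:R b1@7:R b2@8:L b4@10:L b5@11:R]
Beat 5 (R): throw ball3 h=7 -> lands@12:L; in-air after throw: [b1@7:R b2@8:L b4@10:L b5@11:R b3@12:L]
Beat 6 (L): throw ball6 h=3 -> lands@9:R; in-air after throw: [b1@7:R b2@8:L b6@9:R b4@10:L b5@11:R b3@12:L]
Beat 7 (R): throw ball1 h=7 -> lands@14:L; in-air after throw: [b2@8:L b6@9:R b4@10:L b5@11:R b3@12:L b1@14:L]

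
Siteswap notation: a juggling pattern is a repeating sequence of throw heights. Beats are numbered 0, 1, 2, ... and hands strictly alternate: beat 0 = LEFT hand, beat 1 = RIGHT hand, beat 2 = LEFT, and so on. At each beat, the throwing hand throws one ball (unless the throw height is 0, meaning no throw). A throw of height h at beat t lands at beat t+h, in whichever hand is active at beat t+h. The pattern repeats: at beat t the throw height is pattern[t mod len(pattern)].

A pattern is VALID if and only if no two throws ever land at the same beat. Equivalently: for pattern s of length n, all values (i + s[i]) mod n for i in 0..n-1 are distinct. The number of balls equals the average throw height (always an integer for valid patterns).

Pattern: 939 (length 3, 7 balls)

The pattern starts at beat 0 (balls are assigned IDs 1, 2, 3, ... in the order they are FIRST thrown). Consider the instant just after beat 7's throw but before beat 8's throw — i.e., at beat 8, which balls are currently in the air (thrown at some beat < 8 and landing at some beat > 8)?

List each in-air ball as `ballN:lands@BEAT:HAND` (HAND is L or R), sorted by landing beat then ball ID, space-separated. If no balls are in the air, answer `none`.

Beat 0 (L): throw ball1 h=9 -> lands@9:R; in-air after throw: [b1@9:R]
Beat 1 (R): throw ball2 h=3 -> lands@4:L; in-air after throw: [b2@4:L b1@9:R]
Beat 2 (L): throw ball3 h=9 -> lands@11:R; in-air after throw: [b2@4:L b1@9:R b3@11:R]
Beat 3 (R): throw ball4 h=9 -> lands@12:L; in-air after throw: [b2@4:L b1@9:R b3@11:R b4@12:L]
Beat 4 (L): throw ball2 h=3 -> lands@7:R; in-air after throw: [b2@7:R b1@9:R b3@11:R b4@12:L]
Beat 5 (R): throw ball5 h=9 -> lands@14:L; in-air after throw: [b2@7:R b1@9:R b3@11:R b4@12:L b5@14:L]
Beat 6 (L): throw ball6 h=9 -> lands@15:R; in-air after throw: [b2@7:R b1@9:R b3@11:R b4@12:L b5@14:L b6@15:R]
Beat 7 (R): throw ball2 h=3 -> lands@10:L; in-air after throw: [b1@9:R b2@10:L b3@11:R b4@12:L b5@14:L b6@15:R]
Beat 8 (L): throw ball7 h=9 -> lands@17:R; in-air after throw: [b1@9:R b2@10:L b3@11:R b4@12:L b5@14:L b6@15:R b7@17:R]

Answer: ball1:lands@9:R ball2:lands@10:L ball3:lands@11:R ball4:lands@12:L ball5:lands@14:L ball6:lands@15:R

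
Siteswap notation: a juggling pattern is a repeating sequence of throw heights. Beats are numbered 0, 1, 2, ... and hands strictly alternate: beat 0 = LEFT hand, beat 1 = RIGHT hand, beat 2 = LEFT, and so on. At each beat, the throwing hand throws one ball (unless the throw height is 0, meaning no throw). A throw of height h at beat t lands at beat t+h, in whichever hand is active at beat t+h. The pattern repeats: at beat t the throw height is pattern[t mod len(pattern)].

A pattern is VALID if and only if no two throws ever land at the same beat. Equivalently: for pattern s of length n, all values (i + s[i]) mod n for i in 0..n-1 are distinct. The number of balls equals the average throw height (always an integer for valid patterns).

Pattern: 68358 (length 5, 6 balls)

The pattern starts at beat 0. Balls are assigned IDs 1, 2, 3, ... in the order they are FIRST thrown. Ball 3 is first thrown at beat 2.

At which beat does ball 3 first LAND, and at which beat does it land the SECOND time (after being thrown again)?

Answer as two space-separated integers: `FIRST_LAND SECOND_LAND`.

Beat 0 (L): throw ball1 h=6 -> lands@6:L; in-air after throw: [b1@6:L]
Beat 1 (R): throw ball2 h=8 -> lands@9:R; in-air after throw: [b1@6:L b2@9:R]
Beat 2 (L): throw ball3 h=3 -> lands@5:R; in-air after throw: [b3@5:R b1@6:L b2@9:R]
Beat 3 (R): throw ball4 h=5 -> lands@8:L; in-air after throw: [b3@5:R b1@6:L b4@8:L b2@9:R]
Beat 4 (L): throw ball5 h=8 -> lands@12:L; in-air after throw: [b3@5:R b1@6:L b4@8:L b2@9:R b5@12:L]
Beat 5 (R): throw ball3 h=6 -> lands@11:R; in-air after throw: [b1@6:L b4@8:L b2@9:R b3@11:R b5@12:L]
Beat 6 (L): throw ball1 h=8 -> lands@14:L; in-air after throw: [b4@8:L b2@9:R b3@11:R b5@12:L b1@14:L]
Beat 7 (R): throw ball6 h=3 -> lands@10:L; in-air after throw: [b4@8:L b2@9:R b6@10:L b3@11:R b5@12:L b1@14:L]
Beat 8 (L): throw ball4 h=5 -> lands@13:R; in-air after throw: [b2@9:R b6@10:L b3@11:R b5@12:L b4@13:R b1@14:L]
Beat 9 (R): throw ball2 h=8 -> lands@17:R; in-air after throw: [b6@10:L b3@11:R b5@12:L b4@13:R b1@14:L b2@17:R]
Beat 10 (L): throw ball6 h=6 -> lands@16:L; in-air after throw: [b3@11:R b5@12:L b4@13:R b1@14:L b6@16:L b2@17:R]
Beat 11 (R): throw ball3 h=8 -> lands@19:R; in-air after throw: [b5@12:L b4@13:R b1@14:L b6@16:L b2@17:R b3@19:R]
Ball 3: thrown@2 h=3 -> first land @5; rethrown@5 h=6 -> second land @11

Answer: 5 11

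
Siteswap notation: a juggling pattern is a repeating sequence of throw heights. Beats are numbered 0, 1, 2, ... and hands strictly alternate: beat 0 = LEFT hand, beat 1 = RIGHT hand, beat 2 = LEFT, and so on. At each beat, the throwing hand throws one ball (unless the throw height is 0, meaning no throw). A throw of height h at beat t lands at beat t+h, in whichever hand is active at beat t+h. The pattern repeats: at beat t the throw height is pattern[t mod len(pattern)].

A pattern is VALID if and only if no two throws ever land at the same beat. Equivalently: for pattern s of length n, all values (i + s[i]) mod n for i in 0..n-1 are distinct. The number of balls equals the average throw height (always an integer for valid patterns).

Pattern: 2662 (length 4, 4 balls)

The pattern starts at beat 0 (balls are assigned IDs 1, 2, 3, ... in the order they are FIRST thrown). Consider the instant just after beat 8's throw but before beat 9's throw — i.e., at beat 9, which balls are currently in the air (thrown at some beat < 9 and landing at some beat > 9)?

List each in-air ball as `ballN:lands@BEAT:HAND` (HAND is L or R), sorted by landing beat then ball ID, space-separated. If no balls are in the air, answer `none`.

Beat 0 (L): throw ball1 h=2 -> lands@2:L; in-air after throw: [b1@2:L]
Beat 1 (R): throw ball2 h=6 -> lands@7:R; in-air after throw: [b1@2:L b2@7:R]
Beat 2 (L): throw ball1 h=6 -> lands@8:L; in-air after throw: [b2@7:R b1@8:L]
Beat 3 (R): throw ball3 h=2 -> lands@5:R; in-air after throw: [b3@5:R b2@7:R b1@8:L]
Beat 4 (L): throw ball4 h=2 -> lands@6:L; in-air after throw: [b3@5:R b4@6:L b2@7:R b1@8:L]
Beat 5 (R): throw ball3 h=6 -> lands@11:R; in-air after throw: [b4@6:L b2@7:R b1@8:L b3@11:R]
Beat 6 (L): throw ball4 h=6 -> lands@12:L; in-air after throw: [b2@7:R b1@8:L b3@11:R b4@12:L]
Beat 7 (R): throw ball2 h=2 -> lands@9:R; in-air after throw: [b1@8:L b2@9:R b3@11:R b4@12:L]
Beat 8 (L): throw ball1 h=2 -> lands@10:L; in-air after throw: [b2@9:R b1@10:L b3@11:R b4@12:L]
Beat 9 (R): throw ball2 h=6 -> lands@15:R; in-air after throw: [b1@10:L b3@11:R b4@12:L b2@15:R]

Answer: ball1:lands@10:L ball3:lands@11:R ball4:lands@12:L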